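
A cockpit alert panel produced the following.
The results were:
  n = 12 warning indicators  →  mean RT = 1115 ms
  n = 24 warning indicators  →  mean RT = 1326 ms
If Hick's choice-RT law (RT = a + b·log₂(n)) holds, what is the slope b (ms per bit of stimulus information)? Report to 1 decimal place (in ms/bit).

211.0 ms/bit

b = (RT₂ − RT₁)/(log₂ n₂ − log₂ n₁) = (1326 − 1115)/(4.5850 − 3.5850) = 211.000 ms/bit.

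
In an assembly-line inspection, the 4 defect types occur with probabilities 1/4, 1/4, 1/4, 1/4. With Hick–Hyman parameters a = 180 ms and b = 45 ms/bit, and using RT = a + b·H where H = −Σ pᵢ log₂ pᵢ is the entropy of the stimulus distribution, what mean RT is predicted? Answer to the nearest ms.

270 ms

H = −Σ pᵢ log₂ pᵢ = 0.25·2 + 0.25·2 + 0.25·2 + 0.25·2 = 2.000 bits.
RT = 180 + 45 × 2.000 = 270.00 ms.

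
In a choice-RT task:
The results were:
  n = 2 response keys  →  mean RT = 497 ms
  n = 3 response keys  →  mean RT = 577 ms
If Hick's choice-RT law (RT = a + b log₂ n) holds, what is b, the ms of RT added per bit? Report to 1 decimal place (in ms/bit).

The slope on a log₂ axis is (577 − 497) / (1.5850 − 1) = 136.761 ms/bit.

136.8 ms/bit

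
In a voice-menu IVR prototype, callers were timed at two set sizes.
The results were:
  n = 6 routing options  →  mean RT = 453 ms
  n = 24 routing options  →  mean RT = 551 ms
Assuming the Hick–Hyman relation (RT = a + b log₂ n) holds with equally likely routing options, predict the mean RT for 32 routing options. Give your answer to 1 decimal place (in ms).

Fit slope and intercept:
  b = (551 − 453) / (log₂ 24 − log₂ 6) = 98 / (4.5850 − 2.5850) = 49.000 ms/bit
  a = 453 − 49.000 × 2.5850 = 326.337 ms
Then RT(32) = 326.337 + 49.000 × log₂ 32 = 326.337 + 49.000 × 5 ≈ 571.337 ms.

571.3 ms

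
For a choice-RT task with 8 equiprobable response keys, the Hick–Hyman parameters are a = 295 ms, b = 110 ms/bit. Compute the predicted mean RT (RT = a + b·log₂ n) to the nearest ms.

625 ms

log₂(8) = 3 bits, so RT = 295 + 110 × 3 ≈ 625.000 ms.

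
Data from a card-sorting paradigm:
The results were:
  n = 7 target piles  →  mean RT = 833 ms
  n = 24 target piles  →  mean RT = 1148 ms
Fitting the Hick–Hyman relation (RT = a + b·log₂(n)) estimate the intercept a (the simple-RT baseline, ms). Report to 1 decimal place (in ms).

335.5 ms

b = (RT₂ − RT₁)/(log₂ n₂ − log₂ n₁) = (1148 − 833)/(4.5850 − 2.8074) = 177.204 ms/bit.
a = RT₁ − b·log₂ n₁ = 833 − 177.204 × 2.8074 = 335.524 ms.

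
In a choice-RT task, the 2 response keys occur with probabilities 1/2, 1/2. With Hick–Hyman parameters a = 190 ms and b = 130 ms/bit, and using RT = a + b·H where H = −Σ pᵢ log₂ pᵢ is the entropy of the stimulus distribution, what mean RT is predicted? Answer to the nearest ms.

Each term −pᵢ log₂ pᵢ: 0.5·1 + 0.5·1; summed, H = 1.000 bits.
Mean RT = a + bH = 190 + 130·1.000 = 320.00 ms.

320 ms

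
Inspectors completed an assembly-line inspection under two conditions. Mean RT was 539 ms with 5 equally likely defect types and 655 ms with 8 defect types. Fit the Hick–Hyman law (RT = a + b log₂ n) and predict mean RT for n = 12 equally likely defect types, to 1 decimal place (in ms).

755.1 ms

RT is linear in log₂ n, so two points fix the line:
  b = (655 − 539) / (log₂ 8 − log₂ 5) = 116 / (3 − 2.3219) = 171.073 ms/bit
  a = 539 − 171.073 × 2.3219 = 141.780 ms
Then RT(12) = 141.780 + 171.073 × log₂ 12 = 141.780 + 171.073 × 3.5850 ≈ 755.071 ms.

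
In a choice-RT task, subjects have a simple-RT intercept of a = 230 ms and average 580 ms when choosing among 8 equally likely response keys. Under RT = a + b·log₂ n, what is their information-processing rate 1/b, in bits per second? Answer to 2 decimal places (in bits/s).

8.57 bits/s

b = (580 − 230)/log₂ 8 = 350/3 = 116.667 ms per bit = 0.11667 s/bit; the reciprocal is 8.571 bits/s.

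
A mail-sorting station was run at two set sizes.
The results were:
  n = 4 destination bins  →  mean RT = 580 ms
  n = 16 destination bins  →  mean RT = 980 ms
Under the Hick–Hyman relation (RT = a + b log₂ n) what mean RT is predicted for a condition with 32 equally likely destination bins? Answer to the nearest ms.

Solve the two-equation system in a and b:
  b = (980 − 580) / (log₂ 16 − log₂ 4) = 400 / (4 − 2) = 200 ms/bit
  a = 580 − 200 × 2 = 180 ms
Then RT(32) = 180 + 200 × log₂ 32 = 180 + 200 × 5 ≈ 1180.000 ms.

1180 ms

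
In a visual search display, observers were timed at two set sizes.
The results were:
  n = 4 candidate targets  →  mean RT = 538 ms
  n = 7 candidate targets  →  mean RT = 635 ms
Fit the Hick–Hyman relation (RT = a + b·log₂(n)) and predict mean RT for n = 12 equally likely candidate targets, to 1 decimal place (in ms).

RT is linear in log₂ n, so two points fix the line:
  b = (635 − 538) / (log₂ 7 − log₂ 4) = 97 / (2.8074 − 2) = 120.145 ms/bit
  a = 538 − 120.145 × 2 = 297.709 ms
Then RT(12) = 297.709 + 120.145 × log₂ 12 = 297.709 + 120.145 × 3.5850 ≈ 728.426 ms.

728.4 ms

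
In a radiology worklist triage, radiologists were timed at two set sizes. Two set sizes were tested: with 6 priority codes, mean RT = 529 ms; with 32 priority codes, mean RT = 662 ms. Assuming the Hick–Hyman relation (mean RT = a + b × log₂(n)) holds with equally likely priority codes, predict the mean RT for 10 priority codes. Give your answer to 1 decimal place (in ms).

Fit slope and intercept:
  b = (662 − 529) / (log₂ 32 − log₂ 6) = 133 / (5 − 2.5850) = 55.072 ms/bit
  a = 529 − 55.072 × 2.5850 = 386.642 ms
Then RT(10) = 386.642 + 55.072 × log₂ 10 = 386.642 + 55.072 × 3.3219 ≈ 569.586 ms.

569.6 ms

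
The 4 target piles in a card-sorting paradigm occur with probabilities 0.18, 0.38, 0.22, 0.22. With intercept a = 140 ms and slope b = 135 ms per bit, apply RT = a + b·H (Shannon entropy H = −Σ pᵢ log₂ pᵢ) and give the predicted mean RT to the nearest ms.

401 ms

H = 0.18·log₂(1/0.18) + 0.38·log₂(1/0.38) + 0.22·log₂(1/0.22) + 0.22·log₂(1/0.22) = 1.9369 bits.
RT = 140 + 135 × 1.9369 = 401.48 ms.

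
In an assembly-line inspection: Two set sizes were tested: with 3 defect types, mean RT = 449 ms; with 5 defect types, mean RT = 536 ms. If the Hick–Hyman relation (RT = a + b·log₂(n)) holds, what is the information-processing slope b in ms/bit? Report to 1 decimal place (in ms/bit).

b = (RT₂ − RT₁)/(log₂ n₂ − log₂ n₁) = (536 − 449)/(2.3219 − 1.5850) = 118.052 ms/bit.

118.1 ms/bit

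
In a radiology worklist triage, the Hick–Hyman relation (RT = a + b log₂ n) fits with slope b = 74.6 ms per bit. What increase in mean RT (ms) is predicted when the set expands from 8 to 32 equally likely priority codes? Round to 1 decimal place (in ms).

149.2 ms

ΔRT = (a + b log₂ n₂) − (a + b log₂ n₁) = b·(log₂ n₂ − log₂ n₁).
log₂(32) − log₂(8) = log₂(32/8) = log₂(4) = 2.
ΔRT = 74.6 × 2.0000 = 149.200 ms.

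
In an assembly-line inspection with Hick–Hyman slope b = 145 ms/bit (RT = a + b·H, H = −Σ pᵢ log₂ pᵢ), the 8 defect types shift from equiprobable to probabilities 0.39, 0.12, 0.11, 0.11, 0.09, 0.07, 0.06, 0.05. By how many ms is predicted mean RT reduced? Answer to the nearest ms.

52 ms

The RT saving is b·ΔH. Equiprobable H₀ = log₂(8) = 3.0000 bits; with the given probabilities H = 2.6383 bits.
b·(H₀ − H) = 145 × (3.0000 − 2.6383) = 52.45 ms.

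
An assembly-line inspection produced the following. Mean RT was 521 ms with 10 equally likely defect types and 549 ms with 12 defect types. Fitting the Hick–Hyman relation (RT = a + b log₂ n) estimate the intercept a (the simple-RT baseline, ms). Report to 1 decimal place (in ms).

Slope: b = (549 − 521) / (log₂ 12 − log₂ 10) = 28/0.2630 = 106.450 ms/bit.
Intercept: a = 521 − 106.450·log₂(10) = 167.381 ms.

167.4 ms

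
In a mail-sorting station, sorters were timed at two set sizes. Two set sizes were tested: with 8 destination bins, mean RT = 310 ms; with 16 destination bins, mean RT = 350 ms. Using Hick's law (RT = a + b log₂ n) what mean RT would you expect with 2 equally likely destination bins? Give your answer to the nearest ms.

230 ms

Fit slope and intercept:
  b = (350 − 310) / (log₂ 16 − log₂ 8) = 40 / (4 − 3) = 40 ms/bit
  a = 310 − 40 × 3 = 190 ms
Then RT(2) = 190 + 40 × log₂ 2 = 190 + 40 × 1 ≈ 230.000 ms.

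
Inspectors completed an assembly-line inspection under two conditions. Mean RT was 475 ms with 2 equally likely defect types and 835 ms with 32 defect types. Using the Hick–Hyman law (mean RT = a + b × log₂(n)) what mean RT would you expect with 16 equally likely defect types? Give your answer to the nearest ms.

745 ms

Solve the two-equation system in a and b:
  b = (835 − 475) / (log₂ 32 − log₂ 2) = 360 / (5 − 1) = 90 ms/bit
  a = 475 − 90 × 1 = 385 ms
Then RT(16) = 385 + 90 × log₂ 16 = 385 + 90 × 4 ≈ 745.000 ms.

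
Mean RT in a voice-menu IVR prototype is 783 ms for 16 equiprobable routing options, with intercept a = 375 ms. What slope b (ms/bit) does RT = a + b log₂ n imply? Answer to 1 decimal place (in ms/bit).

102.0 ms/bit

b = (783 − 375) / log₂(16) = 408 / 4 = 102.000 ms/bit.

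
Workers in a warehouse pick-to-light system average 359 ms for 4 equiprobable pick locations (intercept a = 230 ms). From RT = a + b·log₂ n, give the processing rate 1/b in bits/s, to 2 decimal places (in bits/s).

Choice component = 359 − 230 = 129 ms over log₂(4) = 2 bits.
b = 129 / 2 = 64.500 ms/bit, so 1/b = 15.504 bits/s.

15.50 bits/s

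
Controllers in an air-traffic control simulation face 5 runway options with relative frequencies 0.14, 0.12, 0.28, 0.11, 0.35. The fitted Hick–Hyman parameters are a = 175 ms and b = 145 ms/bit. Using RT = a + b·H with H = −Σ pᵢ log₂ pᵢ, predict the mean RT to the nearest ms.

Entropy contributions −pᵢ log₂ pᵢ: 0.3971, 0.3671, 0.5142, 0.3503, 0.5301; sum H = 2.1588 bits.
RT = a + bH = 175 + 145·2.1588 = 488.02 ms.

488 ms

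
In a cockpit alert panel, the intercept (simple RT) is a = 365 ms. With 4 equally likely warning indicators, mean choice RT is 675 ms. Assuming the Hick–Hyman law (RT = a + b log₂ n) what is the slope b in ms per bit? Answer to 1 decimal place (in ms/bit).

4 alternatives carry log₂ 4 = 2 bits; the choice cost is 675 − 365 = 310 ms, so b = 310/2 = 155.000 ms/bit.

155.0 ms/bit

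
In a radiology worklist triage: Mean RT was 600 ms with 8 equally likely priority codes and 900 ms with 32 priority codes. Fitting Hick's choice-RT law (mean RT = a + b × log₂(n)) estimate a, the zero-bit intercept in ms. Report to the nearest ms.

b = (RT₂ − RT₁)/(log₂ n₂ − log₂ n₁) = (900 − 600)/(5 − 3) = 150 ms/bit.
a = RT₁ − b·log₂ n₁ = 600 − 150 × 3 = 150.000 ms.

150 ms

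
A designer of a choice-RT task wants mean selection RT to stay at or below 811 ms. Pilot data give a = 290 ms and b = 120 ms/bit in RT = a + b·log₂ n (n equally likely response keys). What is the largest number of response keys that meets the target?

20

Set 290 + 120·log₂ n ≤ 811 → log₂ n ≤ (811 − 290)/120 = 4.3417.
So n ≤ 2^4.3417 = 20.276; the largest integer n is 20.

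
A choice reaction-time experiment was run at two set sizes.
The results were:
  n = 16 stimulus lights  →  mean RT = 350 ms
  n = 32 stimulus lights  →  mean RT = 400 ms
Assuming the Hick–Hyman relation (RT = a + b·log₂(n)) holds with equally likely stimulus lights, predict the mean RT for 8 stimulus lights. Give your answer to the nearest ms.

300 ms

Fit slope and intercept:
  b = (400 − 350) / (log₂ 32 − log₂ 16) = 50 / (5 − 4) = 50 ms/bit
  a = 350 − 50 × 4 = 150 ms
Then RT(8) = 150 + 50 × log₂ 8 = 150 + 50 × 3 ≈ 300.000 ms.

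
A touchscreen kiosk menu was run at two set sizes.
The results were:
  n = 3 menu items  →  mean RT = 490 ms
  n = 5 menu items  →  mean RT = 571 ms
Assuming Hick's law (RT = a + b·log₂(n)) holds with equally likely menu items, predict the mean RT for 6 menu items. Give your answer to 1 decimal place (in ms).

599.9 ms

RT is linear in log₂ n, so two points fix the line:
  b = (571 − 490) / (log₂ 5 − log₂ 3) = 81 / (2.3219 − 1.5850) = 109.910 ms/bit
  a = 490 − 109.910 × 1.5850 = 315.797 ms
Then RT(6) = 315.797 + 109.910 × log₂ 6 = 315.797 + 109.910 × 2.5850 ≈ 599.910 ms.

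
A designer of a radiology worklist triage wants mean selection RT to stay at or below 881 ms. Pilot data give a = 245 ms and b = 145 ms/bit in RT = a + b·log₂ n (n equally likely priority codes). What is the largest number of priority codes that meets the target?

Information budget: (881 − 245)/145 = 4.3862 bits, so n ≤ 2^4.3862 = 20.911 → at most 20.

20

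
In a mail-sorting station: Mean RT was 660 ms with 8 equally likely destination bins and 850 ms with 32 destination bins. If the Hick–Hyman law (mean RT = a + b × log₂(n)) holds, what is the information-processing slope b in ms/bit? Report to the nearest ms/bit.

95 ms/bit

The slope on a log₂ axis is (850 − 660) / (5 − 3) = 95 ms/bit.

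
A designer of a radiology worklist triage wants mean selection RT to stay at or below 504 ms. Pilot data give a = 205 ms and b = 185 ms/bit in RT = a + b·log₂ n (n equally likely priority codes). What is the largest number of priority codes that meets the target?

3

185·log₂ n ≤ 504 − 205 = 299, giving log₂ n ≤ 1.6162 and n ≤ 3.066. The largest whole number is 3.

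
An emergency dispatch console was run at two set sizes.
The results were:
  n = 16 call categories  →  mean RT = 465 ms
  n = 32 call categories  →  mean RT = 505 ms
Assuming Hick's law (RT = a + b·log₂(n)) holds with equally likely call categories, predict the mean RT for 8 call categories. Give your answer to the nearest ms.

RT is linear in log₂ n, so two points fix the line:
  b = (505 − 465) / (log₂ 32 − log₂ 16) = 40 / (5 − 4) = 40 ms/bit
  a = 465 − 40 × 4 = 305 ms
Then RT(8) = 305 + 40 × log₂ 8 = 305 + 40 × 3 ≈ 425.000 ms.

425 ms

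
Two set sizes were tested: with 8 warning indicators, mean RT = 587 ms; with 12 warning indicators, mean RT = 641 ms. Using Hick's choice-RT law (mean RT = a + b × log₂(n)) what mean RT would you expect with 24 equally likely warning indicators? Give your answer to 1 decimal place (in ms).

RT is linear in log₂ n, so two points fix the line:
  b = (641 − 587) / (log₂ 12 − log₂ 8) = 54 / (3.5850 − 3) = 92.314 ms/bit
  a = 587 − 92.314 × 3 = 310.059 ms
Then RT(24) = 310.059 + 92.314 × log₂ 24 = 310.059 + 92.314 × 4.5850 ≈ 733.314 ms.

733.3 ms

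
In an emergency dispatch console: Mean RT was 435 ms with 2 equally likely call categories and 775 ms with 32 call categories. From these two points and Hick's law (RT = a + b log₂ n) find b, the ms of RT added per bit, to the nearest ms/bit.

85 ms/bit

b = (RT₂ − RT₁)/(log₂ n₂ − log₂ n₁) = (775 − 435)/(5 − 1) = 85 ms/bit.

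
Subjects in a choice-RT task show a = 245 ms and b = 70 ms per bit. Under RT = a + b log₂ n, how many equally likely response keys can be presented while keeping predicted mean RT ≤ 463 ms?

8

Information budget: (463 − 245)/70 = 3.1143 bits, so n ≤ 2^3.1143 = 8.660 → at most 8.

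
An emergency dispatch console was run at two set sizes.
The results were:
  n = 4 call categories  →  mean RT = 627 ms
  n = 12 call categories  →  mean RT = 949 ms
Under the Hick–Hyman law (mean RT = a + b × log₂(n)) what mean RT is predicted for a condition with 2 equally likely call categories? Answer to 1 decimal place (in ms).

423.8 ms

Solve the two-equation system in a and b:
  b = (949 − 627) / (log₂ 12 − log₂ 4) = 322 / (3.5850 − 2) = 203.159 ms/bit
  a = 627 − 203.159 × 2 = 220.681 ms
Then RT(2) = 220.681 + 203.159 × log₂ 2 = 220.681 + 203.159 × 1 ≈ 423.841 ms.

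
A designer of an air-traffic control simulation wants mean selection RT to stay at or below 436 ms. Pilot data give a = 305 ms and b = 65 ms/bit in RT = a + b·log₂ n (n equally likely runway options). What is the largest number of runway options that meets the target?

Set 305 + 65·log₂ n ≤ 436 → log₂ n ≤ (436 − 305)/65 = 2.0154.
So n ≤ 2^2.0154 = 4.043; the largest integer n is 4.

4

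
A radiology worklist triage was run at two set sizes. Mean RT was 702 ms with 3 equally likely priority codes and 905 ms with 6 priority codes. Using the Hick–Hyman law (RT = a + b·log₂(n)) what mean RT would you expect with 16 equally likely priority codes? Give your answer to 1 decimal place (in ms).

1192.3 ms

With log₂ n on the abscissa the relation is linear; from the two conditions:
  b = (905 − 702) / (log₂ 6 − log₂ 3) = 203 / (2.5850 − 1.5850) = 203.000 ms/bit
  a = 702 − 203.000 × 1.5850 = 380.253 ms
Then RT(16) = 380.253 + 203.000 × log₂ 16 = 380.253 + 203.000 × 4 ≈ 1192.253 ms.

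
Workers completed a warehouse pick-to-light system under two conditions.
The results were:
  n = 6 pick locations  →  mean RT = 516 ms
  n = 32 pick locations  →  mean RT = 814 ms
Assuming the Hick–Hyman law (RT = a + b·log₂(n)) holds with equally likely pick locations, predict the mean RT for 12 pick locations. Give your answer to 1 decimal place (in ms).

Fit slope and intercept:
  b = (814 − 516) / (log₂ 32 − log₂ 6) = 298 / (5 − 2.5850) = 123.394 ms/bit
  a = 516 − 123.394 × 2.5850 = 197.032 ms
Then RT(12) = 197.032 + 123.394 × log₂ 12 = 197.032 + 123.394 × 3.5850 ≈ 639.394 ms.

639.4 ms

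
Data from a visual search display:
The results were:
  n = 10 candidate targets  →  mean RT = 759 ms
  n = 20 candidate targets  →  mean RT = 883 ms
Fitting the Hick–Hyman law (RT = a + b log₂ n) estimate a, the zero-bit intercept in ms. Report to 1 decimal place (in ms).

Slope: b = (883 − 759) / (log₂ 20 − log₂ 10) = 124/1.0000 = 124.000 ms/bit.
Intercept: a = 759 − 124.000·log₂(10) = 347.081 ms.

347.1 ms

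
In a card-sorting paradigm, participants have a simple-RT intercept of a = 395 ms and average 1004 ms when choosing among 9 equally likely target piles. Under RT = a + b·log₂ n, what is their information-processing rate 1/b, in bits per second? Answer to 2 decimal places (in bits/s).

5.21 bits/s

Choice component = 1004 − 395 = 609 ms over log₂(9) = 3.1699 bits.
b = 609 / 3.1699 = 192.118 ms/bit, so 1/b = 5.205 bits/s.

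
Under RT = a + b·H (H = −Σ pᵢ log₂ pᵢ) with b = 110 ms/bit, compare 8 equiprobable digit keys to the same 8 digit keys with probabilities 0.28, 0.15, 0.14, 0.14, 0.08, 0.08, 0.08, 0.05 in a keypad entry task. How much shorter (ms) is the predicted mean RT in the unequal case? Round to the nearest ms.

Equiprobable entropy H₀ = log₂ 8 = 3.0000 bits.
Skewed entropy H = −Σ pᵢ log₂ pᵢ = 2.8096 bits.
ΔRT = b·(H₀ − H) = 110 × 0.1904 = 20.94 ms.

21 ms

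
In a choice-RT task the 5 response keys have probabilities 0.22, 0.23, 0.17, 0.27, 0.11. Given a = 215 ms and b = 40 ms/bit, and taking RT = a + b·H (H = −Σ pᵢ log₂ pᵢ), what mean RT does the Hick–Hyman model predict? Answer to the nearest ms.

Entropy contributions −pᵢ log₂ pᵢ: 0.4806, 0.4877, 0.4346, 0.5100, 0.3503; sum H = 2.2631 bits.
RT = a + bH = 215 + 40·2.2631 = 305.53 ms.

306 ms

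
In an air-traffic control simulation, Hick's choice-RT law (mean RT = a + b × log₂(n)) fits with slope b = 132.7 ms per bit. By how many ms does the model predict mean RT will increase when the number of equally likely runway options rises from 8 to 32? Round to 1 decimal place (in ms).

265.4 ms

The intercept a cancels: ΔRT = b·(log₂ n₂ − log₂ n₁) = b·log₂(n₂/n₁).
log₂(32) − log₂(8) = log₂(32/8) = log₂(4) = 2.
ΔRT = 132.7 × 2.0000 = 265.400 ms.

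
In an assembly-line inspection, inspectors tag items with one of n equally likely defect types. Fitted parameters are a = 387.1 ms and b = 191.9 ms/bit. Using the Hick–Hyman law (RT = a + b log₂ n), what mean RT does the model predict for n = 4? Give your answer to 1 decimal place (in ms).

770.9 ms

log₂(4) = 2 bits, so RT = 387.1 + 191.9 × 2 ≈ 770.900 ms.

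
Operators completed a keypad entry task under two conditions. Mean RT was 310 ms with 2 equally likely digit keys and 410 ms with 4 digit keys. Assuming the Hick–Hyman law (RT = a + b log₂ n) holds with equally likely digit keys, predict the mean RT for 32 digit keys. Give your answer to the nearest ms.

710 ms

RT is linear in log₂ n, so two points fix the line:
  b = (410 − 310) / (log₂ 4 − log₂ 2) = 100 / (2 − 1) = 100 ms/bit
  a = 310 − 100 × 1 = 210 ms
Then RT(32) = 210 + 100 × log₂ 32 = 210 + 100 × 5 ≈ 710.000 ms.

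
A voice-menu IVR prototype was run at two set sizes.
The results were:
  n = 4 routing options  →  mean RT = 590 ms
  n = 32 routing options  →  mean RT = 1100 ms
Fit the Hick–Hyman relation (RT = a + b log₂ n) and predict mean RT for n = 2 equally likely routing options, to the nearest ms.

RT is linear in log₂ n, so two points fix the line:
  b = (1100 − 590) / (log₂ 32 − log₂ 4) = 510 / (5 − 2) = 170 ms/bit
  a = 590 − 170 × 2 = 250 ms
Then RT(2) = 250 + 170 × log₂ 2 = 250 + 170 × 1 ≈ 420.000 ms.

420 ms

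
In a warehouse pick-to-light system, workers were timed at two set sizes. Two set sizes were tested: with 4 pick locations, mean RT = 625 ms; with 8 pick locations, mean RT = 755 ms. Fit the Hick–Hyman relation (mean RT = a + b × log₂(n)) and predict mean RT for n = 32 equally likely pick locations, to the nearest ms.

Fit slope and intercept:
  b = (755 − 625) / (log₂ 8 − log₂ 4) = 130 / (3 − 2) = 130 ms/bit
  a = 625 − 130 × 2 = 365 ms
Then RT(32) = 365 + 130 × log₂ 32 = 365 + 130 × 5 ≈ 1015.000 ms.

1015 ms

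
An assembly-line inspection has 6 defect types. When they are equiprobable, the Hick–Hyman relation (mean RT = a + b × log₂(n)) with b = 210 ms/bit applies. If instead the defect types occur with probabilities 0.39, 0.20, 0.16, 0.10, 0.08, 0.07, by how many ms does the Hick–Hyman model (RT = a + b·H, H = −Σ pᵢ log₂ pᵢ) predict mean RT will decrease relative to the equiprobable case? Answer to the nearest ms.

Equiprobable entropy H₀ = log₂ 6 = 2.5850 bits.
Skewed entropy H = −Σ pᵢ log₂ pᵢ = 2.3095 bits.
ΔRT = b·(H₀ − H) = 210 × 0.2755 = 57.86 ms.

58 ms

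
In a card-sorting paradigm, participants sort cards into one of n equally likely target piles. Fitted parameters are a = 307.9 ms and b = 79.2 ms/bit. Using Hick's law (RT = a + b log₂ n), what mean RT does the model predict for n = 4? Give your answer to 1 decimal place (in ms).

466.3 ms

log₂(4) = 2 bits, so RT = 307.9 + 79.2 × 2 ≈ 466.300 ms.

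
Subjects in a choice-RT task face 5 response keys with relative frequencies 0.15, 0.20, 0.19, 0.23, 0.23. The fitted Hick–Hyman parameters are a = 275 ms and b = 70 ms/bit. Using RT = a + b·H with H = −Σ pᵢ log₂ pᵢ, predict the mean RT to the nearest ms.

H = 0.15·log₂(1/0.15) + 0.20·log₂(1/0.20) + 0.19·log₂(1/0.19) + 0.23·log₂(1/0.23) + 0.23·log₂(1/0.23) = 2.3055 bits.
RT = 275 + 70 × 2.3055 = 436.38 ms.

436 ms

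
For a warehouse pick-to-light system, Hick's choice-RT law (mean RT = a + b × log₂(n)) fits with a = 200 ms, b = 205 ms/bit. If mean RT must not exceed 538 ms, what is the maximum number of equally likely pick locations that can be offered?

Set 200 + 205·log₂ n ≤ 538 → log₂ n ≤ (538 − 200)/205 = 1.6488.
So n ≤ 2^1.6488 = 3.136; the largest integer n is 3.

3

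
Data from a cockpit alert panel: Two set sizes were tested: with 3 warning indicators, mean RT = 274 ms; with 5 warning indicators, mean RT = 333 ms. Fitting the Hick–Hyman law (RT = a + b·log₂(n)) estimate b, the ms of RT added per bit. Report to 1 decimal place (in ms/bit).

80.1 ms/bit

Slope: b = (333 − 274) / (log₂ 5 − log₂ 3) = 59/0.7370 = 80.058 ms/bit.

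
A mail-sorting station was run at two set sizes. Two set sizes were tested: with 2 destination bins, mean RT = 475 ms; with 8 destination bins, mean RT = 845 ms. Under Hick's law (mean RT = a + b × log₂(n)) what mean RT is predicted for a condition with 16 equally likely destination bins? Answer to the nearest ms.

Solve the two-equation system in a and b:
  b = (845 − 475) / (log₂ 8 − log₂ 2) = 370 / (3 − 1) = 185 ms/bit
  a = 475 − 185 × 1 = 290 ms
Then RT(16) = 290 + 185 × log₂ 16 = 290 + 185 × 4 ≈ 1030.000 ms.

1030 ms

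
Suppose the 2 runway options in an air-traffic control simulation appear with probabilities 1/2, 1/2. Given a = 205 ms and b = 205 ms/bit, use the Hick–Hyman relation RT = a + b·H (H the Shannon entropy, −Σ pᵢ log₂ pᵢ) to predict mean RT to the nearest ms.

410 ms

H = −Σ pᵢ log₂ pᵢ = 0.5·1 + 0.5·1 = 1.000 bits.
RT = 205 + 205 × 1.000 = 410.00 ms.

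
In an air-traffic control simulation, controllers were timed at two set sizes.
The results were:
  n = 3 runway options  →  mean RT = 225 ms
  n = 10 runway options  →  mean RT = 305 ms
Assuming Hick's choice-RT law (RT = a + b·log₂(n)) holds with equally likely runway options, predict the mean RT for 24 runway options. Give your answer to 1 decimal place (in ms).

Fit slope and intercept:
  b = (305 − 225) / (log₂ 10 − log₂ 3) = 80 / (3.3219 − 1.5850) = 46.057 ms/bit
  a = 225 − 46.057 × 1.5850 = 152.001 ms
Then RT(24) = 152.001 + 46.057 × log₂ 24 = 152.001 + 46.057 × 4.5850 ≈ 363.172 ms.

363.2 ms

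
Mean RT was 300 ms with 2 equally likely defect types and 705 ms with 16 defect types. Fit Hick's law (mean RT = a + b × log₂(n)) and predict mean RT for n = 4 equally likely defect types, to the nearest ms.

435 ms

RT is linear in log₂ n, so two points fix the line:
  b = (705 − 300) / (log₂ 16 − log₂ 2) = 405 / (4 − 1) = 135 ms/bit
  a = 300 − 135 × 1 = 165 ms
Then RT(4) = 165 + 135 × log₂ 4 = 165 + 135 × 2 ≈ 435.000 ms.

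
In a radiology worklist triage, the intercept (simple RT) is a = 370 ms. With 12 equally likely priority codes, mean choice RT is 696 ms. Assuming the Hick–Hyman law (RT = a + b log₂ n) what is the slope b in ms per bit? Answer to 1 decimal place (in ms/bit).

90.9 ms/bit

log₂(12) = 3.5850 bits.
b = (RT − a)/log₂ n = (696 − 370) / 3.5850 = 90.935 ms/bit.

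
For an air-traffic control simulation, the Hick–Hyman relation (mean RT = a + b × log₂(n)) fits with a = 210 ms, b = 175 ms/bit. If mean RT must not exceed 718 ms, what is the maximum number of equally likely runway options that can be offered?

Set 210 + 175·log₂ n ≤ 718 → log₂ n ≤ (718 − 210)/175 = 2.9029.
So n ≤ 2^2.9029 = 7.479; the largest integer n is 7.

7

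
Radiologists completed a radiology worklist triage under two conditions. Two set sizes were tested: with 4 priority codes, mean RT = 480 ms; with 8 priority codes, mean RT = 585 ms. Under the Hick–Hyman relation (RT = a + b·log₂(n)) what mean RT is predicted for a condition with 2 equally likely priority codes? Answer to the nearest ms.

Fit slope and intercept:
  b = (585 − 480) / (log₂ 8 − log₂ 4) = 105 / (3 − 2) = 105 ms/bit
  a = 480 − 105 × 2 = 270 ms
Then RT(2) = 270 + 105 × log₂ 2 = 270 + 105 × 1 ≈ 375.000 ms.

375 ms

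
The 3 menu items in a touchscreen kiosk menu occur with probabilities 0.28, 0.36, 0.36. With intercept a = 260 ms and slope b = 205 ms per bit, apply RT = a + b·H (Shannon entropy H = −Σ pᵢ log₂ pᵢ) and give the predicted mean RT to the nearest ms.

583 ms

H = 0.28·log₂(1/0.28) + 0.36·log₂(1/0.36) + 0.36·log₂(1/0.36) = 1.5755 bits.
RT = 260 + 205 × 1.5755 = 582.97 ms.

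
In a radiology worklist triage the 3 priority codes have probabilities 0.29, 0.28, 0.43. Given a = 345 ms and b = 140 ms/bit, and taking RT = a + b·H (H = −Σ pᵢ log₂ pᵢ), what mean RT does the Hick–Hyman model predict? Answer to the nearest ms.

H = 0.29·log₂(1/0.29) + 0.28·log₂(1/0.28) + 0.43·log₂(1/0.43) = 1.5557 bits.
RT = 345 + 140 × 1.5557 = 562.80 ms.

563 ms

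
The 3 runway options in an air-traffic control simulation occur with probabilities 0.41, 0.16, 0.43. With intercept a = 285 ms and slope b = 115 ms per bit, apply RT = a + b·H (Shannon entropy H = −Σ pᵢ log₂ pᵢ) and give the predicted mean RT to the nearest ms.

H = 0.41·log₂(1/0.41) + 0.16·log₂(1/0.16) + 0.43·log₂(1/0.43) = 1.4740 bits.
RT = 285 + 115 × 1.4740 = 454.51 ms.

455 ms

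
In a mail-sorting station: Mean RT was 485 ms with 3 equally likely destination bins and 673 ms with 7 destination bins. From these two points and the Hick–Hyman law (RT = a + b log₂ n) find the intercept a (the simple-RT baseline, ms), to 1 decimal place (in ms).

241.2 ms

Slope: b = (673 − 485) / (log₂ 7 − log₂ 3) = 188/1.2224 = 153.797 ms/bit.
a = RT₁ − b·log₂ n₁ = 485 − 153.797 × 1.5850 = 241.238 ms.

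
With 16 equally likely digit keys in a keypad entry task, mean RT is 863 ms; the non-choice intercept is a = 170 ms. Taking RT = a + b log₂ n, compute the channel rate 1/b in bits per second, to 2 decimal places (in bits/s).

b = (863 − 170)/log₂ 16 = 693/4 = 173.250 ms per bit = 0.17325 s/bit; the reciprocal is 5.772 bits/s.

5.77 bits/s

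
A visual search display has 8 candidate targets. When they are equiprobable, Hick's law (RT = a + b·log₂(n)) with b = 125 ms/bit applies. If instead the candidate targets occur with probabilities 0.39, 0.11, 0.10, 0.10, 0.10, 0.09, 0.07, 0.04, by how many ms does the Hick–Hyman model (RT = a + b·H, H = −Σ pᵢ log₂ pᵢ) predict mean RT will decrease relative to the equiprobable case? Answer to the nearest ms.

45 ms

The RT saving is b·ΔH. Equiprobable H₀ = log₂(8) = 3.0000 bits; with the given probabilities H = 2.6436 bits.
b·(H₀ − H) = 125 × (3.0000 − 2.6436) = 44.55 ms.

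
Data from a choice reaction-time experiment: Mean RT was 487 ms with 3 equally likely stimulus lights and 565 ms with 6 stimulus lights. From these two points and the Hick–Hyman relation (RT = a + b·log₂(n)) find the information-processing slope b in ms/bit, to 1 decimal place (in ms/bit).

b = (RT₂ − RT₁)/(log₂ n₂ − log₂ n₁) = (565 − 487)/(2.5850 − 1.5850) = 78.000 ms/bit.

78.0 ms/bit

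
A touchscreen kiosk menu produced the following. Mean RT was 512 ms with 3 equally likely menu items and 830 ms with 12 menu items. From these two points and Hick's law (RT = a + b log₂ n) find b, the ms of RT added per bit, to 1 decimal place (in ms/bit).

159.0 ms/bit

b = (RT₂ − RT₁)/(log₂ n₂ − log₂ n₁) = (830 − 512)/(3.5850 − 1.5850) = 159.000 ms/bit.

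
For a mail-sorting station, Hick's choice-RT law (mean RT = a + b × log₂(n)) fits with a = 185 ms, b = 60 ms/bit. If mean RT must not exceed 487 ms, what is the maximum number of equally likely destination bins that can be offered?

32

Information budget: (487 − 185)/60 = 5.0333 bits, so n ≤ 2^5.0333 = 32.748 → at most 32.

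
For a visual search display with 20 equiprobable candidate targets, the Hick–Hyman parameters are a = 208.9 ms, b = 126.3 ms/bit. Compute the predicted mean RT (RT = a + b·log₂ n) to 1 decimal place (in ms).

log₂(20) = 4.3219 bits, so RT = 208.9 + 126.3 × 4.3219 ≈ 754.760 ms.

754.8 ms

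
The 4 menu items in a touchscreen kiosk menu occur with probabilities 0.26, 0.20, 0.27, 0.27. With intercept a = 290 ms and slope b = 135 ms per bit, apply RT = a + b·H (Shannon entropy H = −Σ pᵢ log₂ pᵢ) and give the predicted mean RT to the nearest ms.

559 ms

H = 0.26·log₂(1/0.26) + 0.20·log₂(1/0.20) + 0.27·log₂(1/0.27) + 0.27·log₂(1/0.27) = 1.9897 bits.
RT = 290 + 135 × 1.9897 = 558.61 ms.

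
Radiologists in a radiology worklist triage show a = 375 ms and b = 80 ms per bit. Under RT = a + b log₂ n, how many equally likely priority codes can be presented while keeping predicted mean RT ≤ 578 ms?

80·log₂ n ≤ 578 − 375 = 203, giving log₂ n ≤ 2.5375 and n ≤ 5.806. The largest whole number is 5.

5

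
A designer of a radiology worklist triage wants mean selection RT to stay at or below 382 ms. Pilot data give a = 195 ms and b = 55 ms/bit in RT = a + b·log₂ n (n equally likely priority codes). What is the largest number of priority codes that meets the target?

Set 195 + 55·log₂ n ≤ 382 → log₂ n ≤ (382 − 195)/55 = 3.4000.
So n ≤ 2^3.4000 = 10.556; the largest integer n is 10.

10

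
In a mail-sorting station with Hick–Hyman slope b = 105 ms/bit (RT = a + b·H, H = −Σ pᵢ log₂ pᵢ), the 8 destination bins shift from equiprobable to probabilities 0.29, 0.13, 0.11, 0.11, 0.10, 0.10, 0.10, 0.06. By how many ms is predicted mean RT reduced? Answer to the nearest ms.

The RT saving is b·ΔH. Equiprobable H₀ = log₂(8) = 3.0000 bits; with the given probabilities H = 2.8412 bits.
b·(H₀ − H) = 105 × (3.0000 − 2.8412) = 16.67 ms.

17 ms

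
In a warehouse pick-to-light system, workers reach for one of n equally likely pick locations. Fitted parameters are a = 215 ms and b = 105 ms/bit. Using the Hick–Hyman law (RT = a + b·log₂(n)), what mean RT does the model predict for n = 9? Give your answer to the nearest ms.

log₂(9) = 3.1699 bits, so RT = 215 + 105 × 3.1699 ≈ 547.842 ms.

548 ms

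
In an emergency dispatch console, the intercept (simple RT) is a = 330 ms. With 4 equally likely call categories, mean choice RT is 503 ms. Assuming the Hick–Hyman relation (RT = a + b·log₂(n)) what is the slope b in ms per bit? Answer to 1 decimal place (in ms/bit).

86.5 ms/bit

log₂(4) = 2 bits.
b = (RT − a)/log₂ n = (503 − 330) / 2 = 86.500 ms/bit.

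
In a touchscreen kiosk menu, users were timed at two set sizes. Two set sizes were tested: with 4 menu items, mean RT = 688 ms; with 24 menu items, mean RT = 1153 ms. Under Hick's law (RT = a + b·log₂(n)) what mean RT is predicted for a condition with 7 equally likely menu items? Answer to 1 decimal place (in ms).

With log₂ n on the abscissa the relation is linear; from the two conditions:
  b = (1153 − 688) / (log₂ 24 − log₂ 4) = 465 / (4.5850 − 2) = 179.887 ms/bit
  a = 688 − 179.887 × 2 = 328.227 ms
Then RT(7) = 328.227 + 179.887 × log₂ 7 = 328.227 + 179.887 × 2.8074 ≈ 833.232 ms.

833.2 ms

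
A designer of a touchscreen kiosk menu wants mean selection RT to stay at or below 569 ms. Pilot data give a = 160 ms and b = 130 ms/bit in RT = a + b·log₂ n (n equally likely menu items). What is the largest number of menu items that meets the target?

Information budget: (569 − 160)/130 = 3.1462 bits, so n ≤ 2^3.1462 = 8.853 → at most 8.

8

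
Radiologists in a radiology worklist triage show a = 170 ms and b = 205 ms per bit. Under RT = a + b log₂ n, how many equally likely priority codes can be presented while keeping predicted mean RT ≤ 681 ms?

5

Information budget: (681 − 170)/205 = 2.4927 bits, so n ≤ 2^2.4927 = 5.628 → at most 5.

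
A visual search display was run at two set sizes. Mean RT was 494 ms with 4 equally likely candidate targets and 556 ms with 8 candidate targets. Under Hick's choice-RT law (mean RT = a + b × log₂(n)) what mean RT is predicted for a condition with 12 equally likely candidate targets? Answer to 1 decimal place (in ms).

592.3 ms

Solve the two-equation system in a and b:
  b = (556 − 494) / (log₂ 8 − log₂ 4) = 62 / (3 − 2) = 62.000 ms/bit
  a = 494 − 62.000 × 2 = 370.000 ms
Then RT(12) = 370.000 + 62.000 × log₂ 12 = 370.000 + 62.000 × 3.5850 ≈ 592.268 ms.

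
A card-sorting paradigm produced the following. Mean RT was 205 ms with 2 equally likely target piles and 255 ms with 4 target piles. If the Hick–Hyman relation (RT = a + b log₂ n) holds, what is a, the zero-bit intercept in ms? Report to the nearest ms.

The slope on a log₂ axis is (255 − 205) / (2 − 1) = 50 ms/bit.
a = RT₁ − b·log₂ n₁ = 205 − 50 × 1 = 155.000 ms.

155 ms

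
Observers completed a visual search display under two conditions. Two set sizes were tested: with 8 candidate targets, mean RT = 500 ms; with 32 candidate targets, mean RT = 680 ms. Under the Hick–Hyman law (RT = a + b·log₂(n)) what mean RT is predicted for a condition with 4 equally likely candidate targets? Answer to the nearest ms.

410 ms

With log₂ n on the abscissa the relation is linear; from the two conditions:
  b = (680 − 500) / (log₂ 32 − log₂ 8) = 180 / (5 − 3) = 90 ms/bit
  a = 500 − 90 × 3 = 230 ms
Then RT(4) = 230 + 90 × log₂ 4 = 230 + 90 × 2 ≈ 410.000 ms.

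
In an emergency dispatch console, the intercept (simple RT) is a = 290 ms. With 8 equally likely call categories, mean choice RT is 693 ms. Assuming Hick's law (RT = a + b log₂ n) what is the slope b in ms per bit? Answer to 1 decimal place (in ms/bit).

b = (693 − 290) / log₂(8) = 403 / 3 = 134.333 ms/bit.

134.3 ms/bit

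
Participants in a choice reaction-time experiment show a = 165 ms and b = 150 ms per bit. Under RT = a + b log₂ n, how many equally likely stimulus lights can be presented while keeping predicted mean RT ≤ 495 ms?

Information budget: (495 − 165)/150 = 2.2000 bits, so n ≤ 2^2.2000 = 4.595 → at most 4.

4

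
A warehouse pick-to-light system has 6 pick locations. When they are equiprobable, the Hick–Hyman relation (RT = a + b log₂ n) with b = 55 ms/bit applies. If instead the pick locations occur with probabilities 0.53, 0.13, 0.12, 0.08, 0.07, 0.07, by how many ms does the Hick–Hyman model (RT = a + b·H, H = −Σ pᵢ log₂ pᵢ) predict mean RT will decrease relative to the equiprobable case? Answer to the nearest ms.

The RT saving is b·ΔH. Equiprobable H₀ = log₂(6) = 2.5850 bits; with the given probabilities H = 2.0638 bits.
b·(H₀ − H) = 55 × (2.5850 − 2.0638) = 28.67 ms.

29 ms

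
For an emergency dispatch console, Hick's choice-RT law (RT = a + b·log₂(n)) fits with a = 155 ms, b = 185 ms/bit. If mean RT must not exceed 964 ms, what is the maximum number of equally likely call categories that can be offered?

Set 155 + 185·log₂ n ≤ 964 → log₂ n ≤ (964 − 155)/185 = 4.3730.
So n ≤ 2^4.3730 = 20.720; the largest integer n is 20.

20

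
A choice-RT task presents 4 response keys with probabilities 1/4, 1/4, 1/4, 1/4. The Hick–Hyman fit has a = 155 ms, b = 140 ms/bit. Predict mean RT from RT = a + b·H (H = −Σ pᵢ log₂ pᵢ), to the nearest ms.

H = −Σ pᵢ log₂ pᵢ = 0.25·2 + 0.25·2 + 0.25·2 + 0.25·2 = 2.000 bits.
RT = 155 + 140 × 2.000 = 435.00 ms.

435 ms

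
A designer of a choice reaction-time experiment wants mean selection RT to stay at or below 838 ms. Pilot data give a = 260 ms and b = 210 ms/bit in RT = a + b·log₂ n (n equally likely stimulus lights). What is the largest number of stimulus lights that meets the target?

Set 260 + 210·log₂ n ≤ 838 → log₂ n ≤ (838 − 260)/210 = 2.7524.
So n ≤ 2^2.7524 = 6.738; the largest integer n is 6.

6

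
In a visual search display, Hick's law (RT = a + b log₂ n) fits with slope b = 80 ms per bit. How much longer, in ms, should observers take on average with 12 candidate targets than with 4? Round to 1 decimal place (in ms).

ΔRT = (a + b log₂ n₂) − (a + b log₂ n₁) = b·(log₂ n₂ − log₂ n₁).
log₂(12) − log₂(4) = 3.5850 − 2 = 1.5850.
ΔRT = 80 × 1.5850 = 126.797 ms.

126.8 ms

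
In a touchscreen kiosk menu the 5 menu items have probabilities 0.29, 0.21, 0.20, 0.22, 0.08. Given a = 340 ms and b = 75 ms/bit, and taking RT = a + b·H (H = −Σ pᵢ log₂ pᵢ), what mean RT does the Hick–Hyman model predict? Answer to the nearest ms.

507 ms

H = 0.29·log₂(1/0.29) + 0.21·log₂(1/0.21) + 0.20·log₂(1/0.20) + 0.22·log₂(1/0.22) + 0.08·log₂(1/0.08) = 2.2272 bits.
RT = 340 + 75 × 2.2272 = 507.04 ms.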